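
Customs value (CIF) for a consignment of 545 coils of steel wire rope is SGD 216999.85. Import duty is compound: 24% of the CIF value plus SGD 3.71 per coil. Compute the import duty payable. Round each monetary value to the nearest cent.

Ad valorem component: 216999.85 × 24% = 52079.96
Specific component: 545 × 3.71 = 2021.95
Import duty = 52079.96 + 2021.95 = 54101.91

Import duty: SGD 54101.91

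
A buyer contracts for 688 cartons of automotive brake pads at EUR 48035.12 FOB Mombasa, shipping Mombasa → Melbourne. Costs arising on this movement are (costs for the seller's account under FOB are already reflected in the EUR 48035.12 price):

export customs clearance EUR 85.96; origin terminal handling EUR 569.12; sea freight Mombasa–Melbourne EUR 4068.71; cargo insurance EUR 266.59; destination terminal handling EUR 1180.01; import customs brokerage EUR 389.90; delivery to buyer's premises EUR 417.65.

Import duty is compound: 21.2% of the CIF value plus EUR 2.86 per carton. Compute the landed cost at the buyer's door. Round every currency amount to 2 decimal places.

Total landed cost: EUR 67428.19

FOB: the seller bears costs until goods are on board at the origin port; the buyer bears freight, insurance and all costs thereafter.
Already in the invoice (seller's account under FOB): export clearance, origin terminal — exclude.
CIF value = FOB price + freight + insurance = 48035.12 + 4068.71 + 266.59 = 52370.42
Ad valorem component: 52370.42 × 21.2% = 11102.53
Specific component: 688 × 2.86 = 1967.68
Import duty = 11102.53 + 1967.68 = 13070.21
Buyer bears: freight 4068.71 + insurance 266.59 + destination terminal 1180.01 + brokerage 389.90 + delivery 417.65 + duty 13070.21 = 19393.07
Landed cost = invoice 48035.12 + 19393.07 = 67428.19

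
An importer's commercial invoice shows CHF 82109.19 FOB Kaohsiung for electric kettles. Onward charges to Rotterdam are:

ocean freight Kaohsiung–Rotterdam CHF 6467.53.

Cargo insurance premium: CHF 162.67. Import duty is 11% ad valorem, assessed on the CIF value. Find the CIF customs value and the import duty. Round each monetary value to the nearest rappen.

CIF value: CHF 88739.39; import duty: CHF 9761.33

CIF = FOB price + freight + insurance
CIF = 82109.19 + 6467.53 + 162.67 = 88739.39
Import duty = 88739.39 × 11% = 9761.33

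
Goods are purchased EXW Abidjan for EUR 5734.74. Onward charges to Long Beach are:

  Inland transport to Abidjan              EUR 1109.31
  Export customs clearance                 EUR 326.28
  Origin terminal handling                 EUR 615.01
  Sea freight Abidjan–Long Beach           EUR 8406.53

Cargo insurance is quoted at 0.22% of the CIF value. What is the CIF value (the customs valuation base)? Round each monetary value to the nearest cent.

Let C be the CIF value. C = EXW price + pre-shipment costs + freight + 0.22% × C
C − 0.22% × C = 5734.74 + 1109.31 + 326.28 + 615.01 + 8406.53
0.9978 × C = 16191.87
C = 16191.87 / 0.9978 = 16227.57
Insurance premium = 0.22% × 16227.57 = 35.70

CIF value: EUR 16227.57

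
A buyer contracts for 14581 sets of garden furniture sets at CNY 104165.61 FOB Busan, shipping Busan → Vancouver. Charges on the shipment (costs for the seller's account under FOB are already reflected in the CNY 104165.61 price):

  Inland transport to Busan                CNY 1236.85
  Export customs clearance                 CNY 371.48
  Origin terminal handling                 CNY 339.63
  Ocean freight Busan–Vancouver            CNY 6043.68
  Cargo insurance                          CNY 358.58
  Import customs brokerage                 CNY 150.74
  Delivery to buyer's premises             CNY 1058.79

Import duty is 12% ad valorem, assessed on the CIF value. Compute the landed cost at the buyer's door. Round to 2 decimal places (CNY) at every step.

FOB: the seller bears costs until goods are on board at the origin port; the buyer bears freight, insurance and all costs thereafter.
Already in the invoice (seller's account under FOB): inland to port, export clearance, origin terminal — exclude.
CIF value = FOB price + freight + insurance = 104165.61 + 6043.68 + 358.58 = 110567.87
Import duty = 110567.87 × 12% = 13268.14
Buyer bears: freight 6043.68 + insurance 358.58 + brokerage 150.74 + delivery 1058.79 + duty 13268.14 = 20879.93
Landed cost = invoice 104165.61 + 20879.93 = 125045.54

Total landed cost: CNY 125045.54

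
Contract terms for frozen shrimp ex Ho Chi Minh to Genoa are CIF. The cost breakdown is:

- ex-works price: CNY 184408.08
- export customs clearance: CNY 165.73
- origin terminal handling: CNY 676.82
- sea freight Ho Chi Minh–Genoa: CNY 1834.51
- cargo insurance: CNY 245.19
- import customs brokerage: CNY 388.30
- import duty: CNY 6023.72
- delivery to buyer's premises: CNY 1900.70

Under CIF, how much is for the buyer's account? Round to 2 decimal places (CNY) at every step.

CIF: the seller pays costs through ocean freight and marine insurance to the destination port.
Seller's account: goods 184408.08 + export clearance 165.73 + origin terminal 676.82 + freight 1834.51 + insurance 245.19 = 187330.33
Buyer's account: brokerage 388.30 + duty 6023.72 + delivery 1900.70 = 8312.72

Buyer's account: CNY 8312.72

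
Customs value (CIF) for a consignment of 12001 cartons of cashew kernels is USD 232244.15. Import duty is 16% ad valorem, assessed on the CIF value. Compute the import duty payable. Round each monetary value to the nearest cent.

Import duty: USD 37159.06

Import duty = 232244.15 × 16% = 37159.06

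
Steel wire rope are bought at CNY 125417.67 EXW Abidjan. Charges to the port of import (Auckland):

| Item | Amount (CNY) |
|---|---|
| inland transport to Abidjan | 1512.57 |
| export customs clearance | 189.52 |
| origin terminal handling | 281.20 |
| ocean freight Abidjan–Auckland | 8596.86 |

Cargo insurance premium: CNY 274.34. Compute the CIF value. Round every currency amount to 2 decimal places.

CIF = EXW price + pre-shipment costs + freight + insurance
CIF = 125417.67 + 1512.57 + 189.52 + 281.20 + 8596.86 + 274.34 = 136272.16

CIF value: CNY 136272.16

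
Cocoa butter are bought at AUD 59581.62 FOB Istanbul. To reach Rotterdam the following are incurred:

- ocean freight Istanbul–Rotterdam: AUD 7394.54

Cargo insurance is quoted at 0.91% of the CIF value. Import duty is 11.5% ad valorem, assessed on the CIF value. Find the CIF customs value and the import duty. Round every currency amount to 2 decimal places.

CIF value: AUD 67591.24; import duty: AUD 7772.99

Let C be the CIF value. C = FOB price + freight + 0.91% × C
C − 0.91% × C = 59581.62 + 7394.54
0.9909 × C = 66976.16
C = 66976.16 / 0.9909 = 67591.24
Insurance premium = 0.91% × 67591.24 = 615.08
Import duty = 67591.24 × 11.5% = 7772.99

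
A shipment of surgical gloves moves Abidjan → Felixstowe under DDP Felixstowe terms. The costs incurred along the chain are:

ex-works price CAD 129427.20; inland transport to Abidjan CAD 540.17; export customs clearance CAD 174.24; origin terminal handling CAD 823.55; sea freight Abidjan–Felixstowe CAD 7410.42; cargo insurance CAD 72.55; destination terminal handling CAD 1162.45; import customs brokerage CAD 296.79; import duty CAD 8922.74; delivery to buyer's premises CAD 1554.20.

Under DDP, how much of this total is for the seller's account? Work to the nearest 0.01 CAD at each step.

Seller's account: CAD 150384.31

DDP: the seller bears all costs including import duty.
Seller's account: goods 129427.20 + inland to port 540.17 + export clearance 174.24 + origin terminal 823.55 + freight 7410.42 + insurance 72.55 + destination terminal 1162.45 + brokerage 296.79 + duty 8922.74 + delivery 1554.20 = 150384.31
Buyer's account: 0.00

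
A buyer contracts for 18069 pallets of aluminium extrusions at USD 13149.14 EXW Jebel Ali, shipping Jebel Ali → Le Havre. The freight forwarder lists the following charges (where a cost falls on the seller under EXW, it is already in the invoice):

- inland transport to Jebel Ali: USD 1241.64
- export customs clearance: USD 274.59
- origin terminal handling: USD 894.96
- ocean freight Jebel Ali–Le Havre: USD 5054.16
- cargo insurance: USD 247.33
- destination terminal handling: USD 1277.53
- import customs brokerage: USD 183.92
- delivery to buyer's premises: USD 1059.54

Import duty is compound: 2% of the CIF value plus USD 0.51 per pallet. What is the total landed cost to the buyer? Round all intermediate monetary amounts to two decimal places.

EXW: the seller makes goods available at their premises; the buyer bears all onward costs.
CIF value = EXW price + inland to port + export clearance + origin terminal + freight + insurance = 13149.14 + 1241.64 + 274.59 + 894.96 + 5054.16 + 247.33 = 20861.82
Ad valorem component: 20861.82 × 2% = 417.24
Specific component: 18069 × 0.51 = 9215.19
Import duty = 417.24 + 9215.19 = 9632.43
Buyer bears: inland to port 1241.64 + export clearance 274.59 + origin terminal 894.96 + freight 5054.16 + insurance 247.33 + destination terminal 1277.53 + brokerage 183.92 + delivery 1059.54 + duty 9632.43 = 19866.10
Landed cost = invoice 13149.14 + 19866.10 = 33015.24

Total landed cost: USD 33015.24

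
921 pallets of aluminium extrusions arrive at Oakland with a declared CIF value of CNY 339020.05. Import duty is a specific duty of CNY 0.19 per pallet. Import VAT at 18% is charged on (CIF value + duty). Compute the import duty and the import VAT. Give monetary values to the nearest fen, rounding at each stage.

Import duty: CNY 174.99; import VAT: CNY 61055.11

Import duty = 921 × 0.19 = 174.99
VAT base = CIF + duty = 339020.05 + 174.99 = 339195.04
Import VAT = 339195.04 × 18% = 61055.11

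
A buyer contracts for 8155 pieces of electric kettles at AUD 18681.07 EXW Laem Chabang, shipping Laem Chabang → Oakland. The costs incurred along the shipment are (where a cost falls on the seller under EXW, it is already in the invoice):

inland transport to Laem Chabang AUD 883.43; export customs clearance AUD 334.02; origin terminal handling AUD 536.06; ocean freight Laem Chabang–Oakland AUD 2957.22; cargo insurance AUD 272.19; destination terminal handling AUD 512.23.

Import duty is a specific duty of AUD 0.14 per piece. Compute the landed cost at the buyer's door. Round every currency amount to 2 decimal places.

Total landed cost: AUD 25317.92

EXW: the seller makes goods available at their premises; the buyer bears all onward costs.
CIF value = EXW price + inland to port + export clearance + origin terminal + freight + insurance = 18681.07 + 883.43 + 334.02 + 536.06 + 2957.22 + 272.19 = 23663.99
Import duty = 8155 × 0.14 = 1141.70
Buyer bears: inland to port 883.43 + export clearance 334.02 + origin terminal 536.06 + freight 2957.22 + insurance 272.19 + destination terminal 512.23 + duty 1141.70 = 6636.85
Landed cost = invoice 18681.07 + 6636.85 = 25317.92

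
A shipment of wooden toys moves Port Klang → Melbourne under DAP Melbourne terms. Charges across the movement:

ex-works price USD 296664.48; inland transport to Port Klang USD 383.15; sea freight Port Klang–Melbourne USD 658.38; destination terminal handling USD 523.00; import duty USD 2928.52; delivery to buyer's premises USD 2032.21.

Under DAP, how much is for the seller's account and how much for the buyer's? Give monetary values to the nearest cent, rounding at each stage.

Seller: USD 300261.22; buyer: USD 2928.52

DAP: the seller bears all costs to the named destination except import duty and clearance.
Seller's account: goods 296664.48 + inland to port 383.15 + freight 658.38 + destination terminal 523.00 + delivery 2032.21 = 300261.22
Buyer's account: duty 2928.52 = 2928.52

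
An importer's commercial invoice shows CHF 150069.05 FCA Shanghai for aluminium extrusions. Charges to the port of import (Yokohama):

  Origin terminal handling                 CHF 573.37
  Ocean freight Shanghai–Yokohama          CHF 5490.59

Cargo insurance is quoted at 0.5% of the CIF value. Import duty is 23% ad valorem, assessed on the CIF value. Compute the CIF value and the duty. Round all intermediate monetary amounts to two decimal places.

CIF value: CHF 156917.60; import duty: CHF 36091.05

Let C be the CIF value. C = FCA price + pre-shipment costs + freight + 0.5% × C
C − 0.5% × C = 150069.05 + 573.37 + 5490.59
0.995 × C = 156133.01
C = 156133.01 / 0.995 = 156917.60
Insurance premium = 0.5% × 156917.60 = 784.59
Import duty = 156917.60 × 23% = 36091.05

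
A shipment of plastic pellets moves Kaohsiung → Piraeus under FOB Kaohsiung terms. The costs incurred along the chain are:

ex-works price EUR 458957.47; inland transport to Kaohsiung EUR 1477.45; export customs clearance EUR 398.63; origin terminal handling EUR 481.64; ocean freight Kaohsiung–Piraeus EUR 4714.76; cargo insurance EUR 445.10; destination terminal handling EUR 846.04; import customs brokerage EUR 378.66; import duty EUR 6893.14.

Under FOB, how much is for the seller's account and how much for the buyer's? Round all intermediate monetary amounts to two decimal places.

Seller: EUR 461315.19; buyer: EUR 13277.70

FOB: the seller bears costs until goods are on board at the origin port; the buyer bears freight, insurance and all costs thereafter.
Seller's account: goods 458957.47 + inland to port 1477.45 + export clearance 398.63 + origin terminal 481.64 = 461315.19
Buyer's account: freight 4714.76 + insurance 445.10 + destination terminal 846.04 + brokerage 378.66 + duty 6893.14 = 13277.70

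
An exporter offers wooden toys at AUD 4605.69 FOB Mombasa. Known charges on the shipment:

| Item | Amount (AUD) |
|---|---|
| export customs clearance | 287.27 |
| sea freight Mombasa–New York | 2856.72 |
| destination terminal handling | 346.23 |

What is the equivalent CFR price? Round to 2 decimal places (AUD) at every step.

CFR price: AUD 7462.41

Not relevant to the conversion: export clearance — on the seller under both FOB and CFR; already in the FOB price and stays in the CFR price. destination terminal — on the buyer under both terms; not part of either seller's price.
From FOB to CFR, the seller additionally bears: freight.
CFR price = 4605.69 + 2856.72 = 7462.41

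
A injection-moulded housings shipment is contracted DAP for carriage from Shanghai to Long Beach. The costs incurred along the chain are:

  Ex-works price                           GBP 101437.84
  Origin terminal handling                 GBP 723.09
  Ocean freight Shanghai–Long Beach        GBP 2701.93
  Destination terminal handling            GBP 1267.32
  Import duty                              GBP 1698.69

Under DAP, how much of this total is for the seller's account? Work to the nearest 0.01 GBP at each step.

Seller's account: GBP 106130.18

DAP: the seller bears all costs to the named destination except import duty and clearance.
Seller's account: goods 101437.84 + origin terminal 723.09 + freight 2701.93 + destination terminal 1267.32 = 106130.18
Buyer's account: duty 1698.69 = 1698.69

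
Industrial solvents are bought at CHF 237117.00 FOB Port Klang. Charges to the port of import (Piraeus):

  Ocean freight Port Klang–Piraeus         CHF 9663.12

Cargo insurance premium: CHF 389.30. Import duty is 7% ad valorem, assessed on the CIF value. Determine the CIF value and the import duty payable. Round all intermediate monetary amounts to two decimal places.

CIF = FOB price + freight + insurance
CIF = 237117.00 + 9663.12 + 389.30 = 247169.42
Import duty = 247169.42 × 7% = 17301.86

CIF value: CHF 247169.42; import duty: CHF 17301.86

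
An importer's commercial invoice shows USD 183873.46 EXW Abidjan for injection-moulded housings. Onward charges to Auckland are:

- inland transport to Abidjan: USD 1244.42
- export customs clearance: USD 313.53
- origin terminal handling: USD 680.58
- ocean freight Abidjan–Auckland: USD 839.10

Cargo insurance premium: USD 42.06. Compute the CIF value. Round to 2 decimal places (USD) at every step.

CIF value: USD 186993.15

CIF = EXW price + pre-shipment costs + freight + insurance
CIF = 183873.46 + 1244.42 + 313.53 + 680.58 + 839.10 + 42.06 = 186993.15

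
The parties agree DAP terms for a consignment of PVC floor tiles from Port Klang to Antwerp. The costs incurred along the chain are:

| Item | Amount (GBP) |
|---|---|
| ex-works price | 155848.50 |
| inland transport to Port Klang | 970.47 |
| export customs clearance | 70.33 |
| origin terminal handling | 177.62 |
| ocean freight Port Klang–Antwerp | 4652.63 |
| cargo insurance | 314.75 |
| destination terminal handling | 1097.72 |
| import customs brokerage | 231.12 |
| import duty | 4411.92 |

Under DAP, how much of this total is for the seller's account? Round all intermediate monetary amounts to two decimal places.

DAP: the seller bears all costs to the named destination except import duty and clearance.
Seller's account: goods 155848.50 + inland to port 970.47 + export clearance 70.33 + origin terminal 177.62 + freight 4652.63 + insurance 314.75 + destination terminal 1097.72 = 163132.02
Buyer's account: brokerage 231.12 + duty 4411.92 = 4643.04

Seller's account: GBP 163132.02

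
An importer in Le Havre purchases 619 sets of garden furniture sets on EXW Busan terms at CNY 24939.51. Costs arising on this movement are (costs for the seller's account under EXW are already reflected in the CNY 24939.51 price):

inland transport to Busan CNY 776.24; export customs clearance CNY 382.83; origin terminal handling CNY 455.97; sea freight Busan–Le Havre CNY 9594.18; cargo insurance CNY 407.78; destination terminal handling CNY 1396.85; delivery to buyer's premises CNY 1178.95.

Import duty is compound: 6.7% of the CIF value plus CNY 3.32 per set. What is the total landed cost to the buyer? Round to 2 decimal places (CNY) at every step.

Total landed cost: CNY 43636.68

EXW: the seller makes goods available at their premises; the buyer bears all onward costs.
CIF value = EXW price + inland to port + export clearance + origin terminal + freight + insurance = 24939.51 + 776.24 + 382.83 + 455.97 + 9594.18 + 407.78 = 36556.51
Ad valorem component: 36556.51 × 6.7% = 2449.29
Specific component: 619 × 3.32 = 2055.08
Import duty = 2449.29 + 2055.08 = 4504.37
Buyer bears: inland to port 776.24 + export clearance 382.83 + origin terminal 455.97 + freight 9594.18 + insurance 407.78 + destination terminal 1396.85 + delivery 1178.95 + duty 4504.37 = 18697.17
Landed cost = invoice 24939.51 + 18697.17 = 43636.68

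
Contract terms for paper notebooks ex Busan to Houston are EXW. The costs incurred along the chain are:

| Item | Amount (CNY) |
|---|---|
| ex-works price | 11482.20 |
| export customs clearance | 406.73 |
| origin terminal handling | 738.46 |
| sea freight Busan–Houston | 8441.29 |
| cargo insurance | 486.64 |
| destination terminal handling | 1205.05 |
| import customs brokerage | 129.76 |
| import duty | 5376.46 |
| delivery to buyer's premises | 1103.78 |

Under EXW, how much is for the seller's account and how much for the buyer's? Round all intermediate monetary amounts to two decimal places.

EXW: the seller makes goods available at their premises; the buyer bears all onward costs.
Seller's account: goods 11482.20 = 11482.20
Buyer's account: export clearance 406.73 + origin terminal 738.46 + freight 8441.29 + insurance 486.64 + destination terminal 1205.05 + brokerage 129.76 + duty 5376.46 + delivery 1103.78 = 17888.17

Seller: CNY 11482.20; buyer: CNY 17888.17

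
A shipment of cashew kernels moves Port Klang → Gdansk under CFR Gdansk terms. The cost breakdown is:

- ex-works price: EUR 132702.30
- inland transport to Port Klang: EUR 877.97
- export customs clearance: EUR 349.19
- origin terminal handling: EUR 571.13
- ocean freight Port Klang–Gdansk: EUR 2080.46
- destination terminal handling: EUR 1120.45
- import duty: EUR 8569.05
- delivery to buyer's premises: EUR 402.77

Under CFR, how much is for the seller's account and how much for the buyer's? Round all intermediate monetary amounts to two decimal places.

CFR: the seller pays costs through ocean freight to the destination port, but not insurance.
Seller's account: goods 132702.30 + inland to port 877.97 + export clearance 349.19 + origin terminal 571.13 + freight 2080.46 = 136581.05
Buyer's account: destination terminal 1120.45 + duty 8569.05 + delivery 402.77 = 10092.27

Seller: EUR 136581.05; buyer: EUR 10092.27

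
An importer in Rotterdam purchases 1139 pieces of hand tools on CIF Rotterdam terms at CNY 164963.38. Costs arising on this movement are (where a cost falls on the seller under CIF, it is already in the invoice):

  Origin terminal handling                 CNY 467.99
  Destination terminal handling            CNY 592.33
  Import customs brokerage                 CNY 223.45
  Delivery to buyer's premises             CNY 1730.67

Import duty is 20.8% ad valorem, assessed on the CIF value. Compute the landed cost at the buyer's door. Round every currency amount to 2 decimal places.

Total landed cost: CNY 201822.21

CIF: the seller pays costs through ocean freight and marine insurance to the destination port.
Already in the invoice (seller's account under CIF): origin terminal — exclude.
The CIF price already equals the CIF value: 164963.38
Import duty = 164963.38 × 20.8% = 34312.38
Buyer bears: destination terminal 592.33 + brokerage 223.45 + delivery 1730.67 + duty 34312.38 = 36858.83
Landed cost = invoice 164963.38 + 36858.83 = 201822.21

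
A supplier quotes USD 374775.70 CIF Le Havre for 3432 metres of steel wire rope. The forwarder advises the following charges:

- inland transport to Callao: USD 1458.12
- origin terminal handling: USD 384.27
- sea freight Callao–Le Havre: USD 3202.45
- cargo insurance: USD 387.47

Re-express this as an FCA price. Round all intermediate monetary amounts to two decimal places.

FCA price: USD 370801.51

Not relevant to the conversion: inland to port — on the seller under both CIF and FCA; already in the CIF price and stays in the FCA price.
From CIF to FCA, the seller no longer bears: origin terminal, freight, insurance.
FCA price = 374775.70 − 384.27 − 3202.45 − 387.47 = 370801.51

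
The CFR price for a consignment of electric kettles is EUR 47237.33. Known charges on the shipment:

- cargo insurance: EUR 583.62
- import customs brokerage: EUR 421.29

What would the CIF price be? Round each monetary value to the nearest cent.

Not relevant to the conversion: brokerage — on the buyer under both terms; not part of either seller's price.
From CFR to CIF, the seller additionally bears: insurance.
CIF price = 47237.33 + 583.62 = 47820.95

CIF price: EUR 47820.95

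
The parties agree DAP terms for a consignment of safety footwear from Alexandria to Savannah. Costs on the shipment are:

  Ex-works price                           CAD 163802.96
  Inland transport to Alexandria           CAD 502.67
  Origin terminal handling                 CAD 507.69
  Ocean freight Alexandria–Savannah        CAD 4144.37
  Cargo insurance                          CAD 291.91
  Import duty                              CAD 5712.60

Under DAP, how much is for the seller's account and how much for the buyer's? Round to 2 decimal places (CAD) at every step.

DAP: the seller bears all costs to the named destination except import duty and clearance.
Seller's account: goods 163802.96 + inland to port 502.67 + origin terminal 507.69 + freight 4144.37 + insurance 291.91 = 169249.60
Buyer's account: duty 5712.60 = 5712.60

Seller: CAD 169249.60; buyer: CAD 5712.60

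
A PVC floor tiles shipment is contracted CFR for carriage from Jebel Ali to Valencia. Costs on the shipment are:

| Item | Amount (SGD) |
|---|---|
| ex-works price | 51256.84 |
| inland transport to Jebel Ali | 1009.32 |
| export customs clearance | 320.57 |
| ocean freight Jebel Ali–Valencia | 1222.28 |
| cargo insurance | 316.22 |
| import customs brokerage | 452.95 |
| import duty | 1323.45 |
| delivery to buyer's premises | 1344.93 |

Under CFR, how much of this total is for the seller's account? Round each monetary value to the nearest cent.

Seller's account: SGD 53809.01

CFR: the seller pays costs through ocean freight to the destination port, but not insurance.
Seller's account: goods 51256.84 + inland to port 1009.32 + export clearance 320.57 + freight 1222.28 = 53809.01
Buyer's account: insurance 316.22 + brokerage 452.95 + duty 1323.45 + delivery 1344.93 = 3437.55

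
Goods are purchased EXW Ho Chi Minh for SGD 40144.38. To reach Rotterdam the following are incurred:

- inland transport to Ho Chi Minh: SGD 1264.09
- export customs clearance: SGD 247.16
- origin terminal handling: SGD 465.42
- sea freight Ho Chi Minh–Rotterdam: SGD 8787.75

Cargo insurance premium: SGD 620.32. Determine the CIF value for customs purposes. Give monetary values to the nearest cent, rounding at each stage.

CIF value: SGD 51529.12

CIF = EXW price + pre-shipment costs + freight + insurance
CIF = 40144.38 + 1264.09 + 247.16 + 465.42 + 8787.75 + 620.32 = 51529.12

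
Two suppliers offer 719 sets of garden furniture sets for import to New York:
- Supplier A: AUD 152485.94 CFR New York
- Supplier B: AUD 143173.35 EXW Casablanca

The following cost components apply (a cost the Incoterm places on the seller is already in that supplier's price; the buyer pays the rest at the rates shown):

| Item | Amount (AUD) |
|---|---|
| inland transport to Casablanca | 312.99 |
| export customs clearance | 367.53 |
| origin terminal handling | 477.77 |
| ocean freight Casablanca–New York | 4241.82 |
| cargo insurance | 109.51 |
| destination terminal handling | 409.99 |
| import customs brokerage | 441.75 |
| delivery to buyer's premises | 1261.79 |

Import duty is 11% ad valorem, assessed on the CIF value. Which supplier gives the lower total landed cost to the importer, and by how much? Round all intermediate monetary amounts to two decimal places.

Supplier A (CFR):
CIF value = CFR price + insurance = 152485.94 + 109.51 = 152595.45
Import duty = 152595.45 × 11% = 16785.50
Buyer bears (A): 109.51 + 409.99 + 441.75 + 1261.79 = 2223.04
Landed cost (A) = invoice 152485.94 + 2223.04 + duty 16785.50 = 171494.48
Supplier B (EXW):
CIF value = EXW price + inland to port + export clearance + origin terminal + freight + insurance = 143173.35 + 312.99 + 367.53 + 477.77 + 4241.82 + 109.51 = 148682.97
Import duty = 148682.97 × 11% = 16355.13
Buyer bears (B): 312.99 + 367.53 + 477.77 + 4241.82 + 109.51 + 409.99 + 441.75 + 1261.79 = 7623.15
Landed cost (B) = invoice 143173.35 + 7623.15 + duty 16355.13 = 167151.63
Difference = |171494.48 − 167151.63| = 4342.85

Supplier B is cheaper by AUD 4342.85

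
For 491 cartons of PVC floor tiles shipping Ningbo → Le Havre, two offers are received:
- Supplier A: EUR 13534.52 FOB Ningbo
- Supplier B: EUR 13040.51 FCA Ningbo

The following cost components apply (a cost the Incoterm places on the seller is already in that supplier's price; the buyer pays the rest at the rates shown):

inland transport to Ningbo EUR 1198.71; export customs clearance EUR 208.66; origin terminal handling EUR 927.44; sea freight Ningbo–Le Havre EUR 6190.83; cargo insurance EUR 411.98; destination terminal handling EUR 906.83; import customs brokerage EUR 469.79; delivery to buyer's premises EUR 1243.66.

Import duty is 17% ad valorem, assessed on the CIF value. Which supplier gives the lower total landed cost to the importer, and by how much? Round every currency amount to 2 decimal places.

Supplier A (FOB):
CIF value = FOB price + freight + insurance = 13534.52 + 6190.83 + 411.98 = 20137.33
Import duty = 20137.33 × 17% = 3423.35
Buyer bears (A): 6190.83 + 411.98 + 906.83 + 469.79 + 1243.66 = 9223.09
Landed cost (A) = invoice 13534.52 + 9223.09 + duty 3423.35 = 26180.96
Supplier B (FCA):
CIF value = FCA price + origin terminal + freight + insurance = 13040.51 + 927.44 + 6190.83 + 411.98 = 20570.76
Import duty = 20570.76 × 17% = 3497.03
Buyer bears (B): 927.44 + 6190.83 + 411.98 + 906.83 + 469.79 + 1243.66 = 10150.53
Landed cost (B) = invoice 13040.51 + 10150.53 + duty 3497.03 = 26688.07
Difference = |26180.96 − 26688.07| = 507.11

Supplier A is cheaper by EUR 507.11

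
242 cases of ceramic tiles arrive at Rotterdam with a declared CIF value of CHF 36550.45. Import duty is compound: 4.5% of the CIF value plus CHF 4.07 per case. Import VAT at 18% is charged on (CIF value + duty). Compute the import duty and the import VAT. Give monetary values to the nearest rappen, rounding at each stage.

Ad valorem component: 36550.45 × 4.5% = 1644.77
Specific component: 242 × 4.07 = 984.94
Import duty = 1644.77 + 984.94 = 2629.71
VAT base = CIF + duty = 36550.45 + 2629.71 = 39180.16
Import VAT = 39180.16 × 18% = 7052.43

Import duty: CHF 2629.71; import VAT: CHF 7052.43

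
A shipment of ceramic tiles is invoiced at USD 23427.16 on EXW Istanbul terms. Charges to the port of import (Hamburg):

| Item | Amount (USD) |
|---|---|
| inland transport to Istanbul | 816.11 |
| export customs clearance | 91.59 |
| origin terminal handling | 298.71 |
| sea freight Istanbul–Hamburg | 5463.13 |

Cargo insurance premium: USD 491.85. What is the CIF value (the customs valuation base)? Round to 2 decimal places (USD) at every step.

CIF value: USD 30588.55

CIF = EXW price + pre-shipment costs + freight + insurance
CIF = 23427.16 + 816.11 + 91.59 + 298.71 + 5463.13 + 491.85 = 30588.55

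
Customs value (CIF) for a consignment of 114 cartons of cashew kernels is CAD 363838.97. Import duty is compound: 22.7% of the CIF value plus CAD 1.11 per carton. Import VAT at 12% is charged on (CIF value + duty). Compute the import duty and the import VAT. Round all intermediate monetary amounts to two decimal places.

Import duty: CAD 82717.99; import VAT: CAD 53586.84

Ad valorem component: 363838.97 × 22.7% = 82591.45
Specific component: 114 × 1.11 = 126.54
Import duty = 82591.45 + 126.54 = 82717.99
VAT base = CIF + duty = 363838.97 + 82717.99 = 446556.96
Import VAT = 446556.96 × 12% = 53586.84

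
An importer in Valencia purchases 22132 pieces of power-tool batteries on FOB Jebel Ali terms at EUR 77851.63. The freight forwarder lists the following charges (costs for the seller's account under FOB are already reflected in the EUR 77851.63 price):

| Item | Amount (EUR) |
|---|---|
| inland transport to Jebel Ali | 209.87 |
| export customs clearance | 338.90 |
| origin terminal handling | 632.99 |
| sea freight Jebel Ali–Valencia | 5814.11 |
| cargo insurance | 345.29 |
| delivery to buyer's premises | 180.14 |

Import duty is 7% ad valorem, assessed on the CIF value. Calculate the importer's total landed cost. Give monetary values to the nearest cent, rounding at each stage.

FOB: the seller bears costs until goods are on board at the origin port; the buyer bears freight, insurance and all costs thereafter.
Already in the invoice (seller's account under FOB): inland to port, export clearance, origin terminal — exclude.
CIF value = FOB price + freight + insurance = 77851.63 + 5814.11 + 345.29 = 84011.03
Import duty = 84011.03 × 7% = 5880.77
Buyer bears: freight 5814.11 + insurance 345.29 + delivery 180.14 + duty 5880.77 = 12220.31
Landed cost = invoice 77851.63 + 12220.31 = 90071.94

Total landed cost: EUR 90071.94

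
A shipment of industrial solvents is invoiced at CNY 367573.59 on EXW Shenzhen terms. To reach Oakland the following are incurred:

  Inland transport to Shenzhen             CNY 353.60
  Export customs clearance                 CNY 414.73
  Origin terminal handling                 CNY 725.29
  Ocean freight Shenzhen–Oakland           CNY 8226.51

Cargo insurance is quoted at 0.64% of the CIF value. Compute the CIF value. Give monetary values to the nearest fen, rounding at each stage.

Let C be the CIF value. C = EXW price + pre-shipment costs + freight + 0.64% × C
C − 0.64% × C = 367573.59 + 353.60 + 414.73 + 725.29 + 8226.51
0.9936 × C = 377293.72
C = 377293.72 / 0.9936 = 379723.95
Insurance premium = 0.64% × 379723.95 = 2430.23

CIF value: CNY 379723.95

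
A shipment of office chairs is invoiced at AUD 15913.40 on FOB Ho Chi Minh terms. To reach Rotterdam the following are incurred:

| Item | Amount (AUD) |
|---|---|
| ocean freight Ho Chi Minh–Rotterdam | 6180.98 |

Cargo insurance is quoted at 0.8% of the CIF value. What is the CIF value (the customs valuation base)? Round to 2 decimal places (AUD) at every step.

Let C be the CIF value. C = FOB price + freight + 0.8% × C
C − 0.8% × C = 15913.40 + 6180.98
0.992 × C = 22094.38
C = 22094.38 / 0.992 = 22272.56
Insurance premium = 0.8% × 22272.56 = 178.18

CIF value: AUD 22272.56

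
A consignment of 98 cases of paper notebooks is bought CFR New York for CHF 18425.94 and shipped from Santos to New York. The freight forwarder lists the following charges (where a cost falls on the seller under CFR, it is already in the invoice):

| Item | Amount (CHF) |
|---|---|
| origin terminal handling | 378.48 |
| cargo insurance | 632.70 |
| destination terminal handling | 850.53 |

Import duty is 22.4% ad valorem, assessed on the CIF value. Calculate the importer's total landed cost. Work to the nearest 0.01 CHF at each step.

CFR: the seller pays costs through ocean freight to the destination port, but not insurance.
Already in the invoice (seller's account under CFR): origin terminal — exclude.
CIF value = CFR price + insurance = 18425.94 + 632.70 = 19058.64
Import duty = 19058.64 × 22.4% = 4269.14
Buyer bears: insurance 632.70 + destination terminal 850.53 + duty 4269.14 = 5752.37
Landed cost = invoice 18425.94 + 5752.37 = 24178.31

Total landed cost: CHF 24178.31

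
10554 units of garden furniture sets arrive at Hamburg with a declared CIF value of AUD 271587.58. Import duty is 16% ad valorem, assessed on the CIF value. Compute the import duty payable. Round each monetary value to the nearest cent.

Import duty: AUD 43454.01

Import duty = 271587.58 × 16% = 43454.01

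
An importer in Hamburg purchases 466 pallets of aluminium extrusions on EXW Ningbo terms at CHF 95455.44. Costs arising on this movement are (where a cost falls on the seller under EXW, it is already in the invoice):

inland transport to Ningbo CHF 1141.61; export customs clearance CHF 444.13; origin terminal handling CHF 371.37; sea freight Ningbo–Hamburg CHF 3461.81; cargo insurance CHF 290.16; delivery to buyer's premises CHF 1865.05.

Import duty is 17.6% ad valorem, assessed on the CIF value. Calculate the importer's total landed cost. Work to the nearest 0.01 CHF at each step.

Total landed cost: CHF 120834.53

EXW: the seller makes goods available at their premises; the buyer bears all onward costs.
CIF value = EXW price + inland to port + export clearance + origin terminal + freight + insurance = 95455.44 + 1141.61 + 444.13 + 371.37 + 3461.81 + 290.16 = 101164.52
Import duty = 101164.52 × 17.6% = 17804.96
Buyer bears: inland to port 1141.61 + export clearance 444.13 + origin terminal 371.37 + freight 3461.81 + insurance 290.16 + delivery 1865.05 + duty 17804.96 = 25379.09
Landed cost = invoice 95455.44 + 25379.09 = 120834.53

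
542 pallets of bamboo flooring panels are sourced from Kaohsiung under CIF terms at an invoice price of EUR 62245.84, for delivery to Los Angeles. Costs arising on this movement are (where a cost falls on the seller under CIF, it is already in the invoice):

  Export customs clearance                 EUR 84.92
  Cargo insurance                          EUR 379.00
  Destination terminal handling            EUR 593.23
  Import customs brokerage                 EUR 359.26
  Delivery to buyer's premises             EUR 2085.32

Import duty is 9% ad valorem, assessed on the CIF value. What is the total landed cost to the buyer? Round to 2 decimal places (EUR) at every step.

Total landed cost: EUR 70885.78

CIF: the seller pays costs through ocean freight and marine insurance to the destination port.
Already in the invoice (seller's account under CIF): export clearance, insurance — exclude.
The CIF price already equals the CIF value: 62245.84
Import duty = 62245.84 × 9% = 5602.13
Buyer bears: destination terminal 593.23 + brokerage 359.26 + delivery 2085.32 + duty 5602.13 = 8639.94
Landed cost = invoice 62245.84 + 8639.94 = 70885.78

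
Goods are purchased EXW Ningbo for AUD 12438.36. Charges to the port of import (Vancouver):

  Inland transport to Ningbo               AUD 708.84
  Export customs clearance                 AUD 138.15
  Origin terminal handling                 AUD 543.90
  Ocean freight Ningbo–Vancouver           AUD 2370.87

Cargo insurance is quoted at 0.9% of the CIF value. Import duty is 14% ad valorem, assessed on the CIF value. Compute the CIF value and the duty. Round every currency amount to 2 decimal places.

CIF value: AUD 16347.25; import duty: AUD 2288.62

Let C be the CIF value. C = EXW price + pre-shipment costs + freight + 0.9% × C
C − 0.9% × C = 12438.36 + 708.84 + 138.15 + 543.90 + 2370.87
0.991 × C = 16200.12
C = 16200.12 / 0.991 = 16347.25
Insurance premium = 0.9% × 16347.25 = 147.13
Import duty = 16347.25 × 14% = 2288.62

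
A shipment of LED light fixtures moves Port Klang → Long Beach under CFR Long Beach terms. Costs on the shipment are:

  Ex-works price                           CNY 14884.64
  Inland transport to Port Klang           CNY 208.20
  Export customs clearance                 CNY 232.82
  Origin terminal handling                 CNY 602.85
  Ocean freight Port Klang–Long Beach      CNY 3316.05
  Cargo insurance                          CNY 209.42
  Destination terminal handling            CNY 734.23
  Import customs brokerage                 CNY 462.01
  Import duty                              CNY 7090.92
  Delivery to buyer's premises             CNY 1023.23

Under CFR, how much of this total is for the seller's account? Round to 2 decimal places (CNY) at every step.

Seller's account: CNY 19244.56

CFR: the seller pays costs through ocean freight to the destination port, but not insurance.
Seller's account: goods 14884.64 + inland to port 208.20 + export clearance 232.82 + origin terminal 602.85 + freight 3316.05 = 19244.56
Buyer's account: insurance 209.42 + destination terminal 734.23 + brokerage 462.01 + duty 7090.92 + delivery 1023.23 = 9519.81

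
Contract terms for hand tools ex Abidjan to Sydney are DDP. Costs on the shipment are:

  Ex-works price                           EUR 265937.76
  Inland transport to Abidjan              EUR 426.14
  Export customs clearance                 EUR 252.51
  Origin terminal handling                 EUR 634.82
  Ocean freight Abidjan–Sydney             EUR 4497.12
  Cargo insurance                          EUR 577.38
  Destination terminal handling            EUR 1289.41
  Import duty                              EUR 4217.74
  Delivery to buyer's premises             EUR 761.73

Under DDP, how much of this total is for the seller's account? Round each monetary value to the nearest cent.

Seller's account: EUR 278594.61

DDP: the seller bears all costs including import duty.
Seller's account: goods 265937.76 + inland to port 426.14 + export clearance 252.51 + origin terminal 634.82 + freight 4497.12 + insurance 577.38 + destination terminal 1289.41 + duty 4217.74 + delivery 761.73 = 278594.61
Buyer's account: 0.00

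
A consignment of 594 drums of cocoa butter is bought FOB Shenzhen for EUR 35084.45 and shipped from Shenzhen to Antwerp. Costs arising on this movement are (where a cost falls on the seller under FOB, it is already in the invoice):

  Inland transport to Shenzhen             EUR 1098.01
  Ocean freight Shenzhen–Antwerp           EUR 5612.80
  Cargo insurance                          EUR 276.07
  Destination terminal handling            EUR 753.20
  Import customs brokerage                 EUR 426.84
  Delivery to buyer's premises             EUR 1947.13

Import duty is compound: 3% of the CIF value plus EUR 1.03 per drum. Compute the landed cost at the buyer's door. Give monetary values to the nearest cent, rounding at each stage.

Total landed cost: EUR 45941.51

FOB: the seller bears costs until goods are on board at the origin port; the buyer bears freight, insurance and all costs thereafter.
Already in the invoice (seller's account under FOB): inland to port — exclude.
CIF value = FOB price + freight + insurance = 35084.45 + 5612.80 + 276.07 = 40973.32
Ad valorem component: 40973.32 × 3% = 1229.20
Specific component: 594 × 1.03 = 611.82
Import duty = 1229.20 + 611.82 = 1841.02
Buyer bears: freight 5612.80 + insurance 276.07 + destination terminal 753.20 + brokerage 426.84 + delivery 1947.13 + duty 1841.02 = 10857.06
Landed cost = invoice 35084.45 + 10857.06 = 45941.51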